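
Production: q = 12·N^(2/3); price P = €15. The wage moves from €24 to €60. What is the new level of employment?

From P·MP_N = w with MP_N = 8·N^(-1/3), the labor demand is N(w) = (120/w)^(3).
At w = 24: N = 125. At w = 60: N = 8.

N* = 8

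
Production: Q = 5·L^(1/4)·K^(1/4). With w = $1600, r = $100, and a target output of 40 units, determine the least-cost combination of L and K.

Cost minimization requires the marginal rate of technical substitution to equal the input-price ratio: MP_L/MP_K = w/r.
Here MP_L/MP_K = (1/4)·(K/L)/(1/4) = (K/L). Setting this equal to 1600/100 = 16 gives K = 16L.
Substituting into Q = 40: 5·L^(1/4)·(16L)^(1/4) = 40.
Solving, L = 16 and K = 256.

L* = 16, K* = 256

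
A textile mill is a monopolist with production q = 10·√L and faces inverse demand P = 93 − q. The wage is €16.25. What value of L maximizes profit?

Marginal revenue from the inverse demand is MR = 93 − 2q.
The marginal product is MP_L = 5·L^(-1/2).
A monopolist hires until marginal revenue product equals the wage: MR·MP_L = w.
At L, q = 10·√L. Substituting and solving: (93 − 20·√L)·5·L^(-1/2) = 16.25 gives L = 16.

L* = 16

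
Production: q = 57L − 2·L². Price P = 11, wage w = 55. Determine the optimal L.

L* = 13

The marginal product of L is MP_L = 57 − 4L.
A price-taking firm hires until the value of the marginal product equals the wage: P·MP_L = w, so 11·(57 − 4L) = 55.
Then 57 − 4L = 5, giving L = 13.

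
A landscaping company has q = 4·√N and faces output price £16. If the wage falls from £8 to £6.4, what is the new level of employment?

N* = 25

From P·MP_N = w with MP_N = 2·N^(-1/2), the labor demand is N(w) = (32/w)^(2).
At w = 8: N = 16. At w = 6.4: N = 25.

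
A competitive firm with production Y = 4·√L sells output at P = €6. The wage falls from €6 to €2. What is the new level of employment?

L* = 36

From P·MP_L = w with MP_L = 2·L^(-1/2), the labor demand is L(w) = (12/w)^(2).
At w = 6: L = 4. At w = 2: L = 36.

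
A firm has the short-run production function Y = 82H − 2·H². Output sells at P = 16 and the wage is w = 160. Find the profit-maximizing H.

The marginal product of H is MP_H = 82 − 4H.
A price-taking firm hires until the value of the marginal product equals the wage: P·MP_H = w, so 16·(82 − 4H) = 160.
Then 82 − 4H = 10, giving H = 18.

H* = 18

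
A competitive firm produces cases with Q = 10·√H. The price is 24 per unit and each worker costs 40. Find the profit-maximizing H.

H* = 9

MP_H = (1/2)·10·H^(-1/2) = 5·H^(-1/2).
Profit maximization for a price taker requires P·MP_H = w: 24·5·H^(-1/2) = 40.
So H^(-1/2) = 1/3, which gives H = 9.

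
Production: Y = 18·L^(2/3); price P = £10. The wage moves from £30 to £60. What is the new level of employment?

From P·MP_L = w with MP_L = 12·L^(-1/3), the labor demand is L(w) = (120/w)^(3).
At w = 30: L = 64. At w = 60: L = 8.

L* = 8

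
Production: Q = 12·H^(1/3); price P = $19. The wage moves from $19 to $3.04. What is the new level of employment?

From P·MP_H = w with MP_H = 4·H^(-2/3), the labor demand is H(w) = (76/w)^(3/2).
At w = 19: H = 8. At w = 3.04: H = 125.

H* = 125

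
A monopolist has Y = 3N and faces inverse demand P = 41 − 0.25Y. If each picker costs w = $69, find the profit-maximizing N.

Marginal revenue from the inverse demand is MR = 41 − 0.5Y.
The marginal product is MP_N = 3.
A monopolist hires until marginal revenue product equals the wage: MR·MP_N = w.
(41 − 1.5N)·3 = 69, so N = 12.

N* = 12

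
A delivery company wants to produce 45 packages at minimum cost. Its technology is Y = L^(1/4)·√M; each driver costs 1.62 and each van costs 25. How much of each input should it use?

L* = 625, M* = 81

Cost minimization requires the marginal rate of technical substitution to equal the input-price ratio: MP_L/MP_M = w/r.
Here MP_L/MP_M = (1/4)·(M/L)/(1/2) = 0.5·(M/L). Setting this equal to 1.62/25 = 0.0648 gives M = 0.1296L.
Substituting into Y = 45: L^(1/4)·(0.1296L)^(1/2) = 45.
Solving, L = 625 and M = 81.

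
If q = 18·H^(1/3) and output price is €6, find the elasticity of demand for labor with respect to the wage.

MP_H = (1/3)·18·H^(-2/3), so P·MP_H = w gives 36·H^(-2/3) = w.
Solving, H(w) = (36/w)^(3/2). This is a constant-elasticity form: H ∝ w^(−3/2), so ε = −3/2.

ε = -1.5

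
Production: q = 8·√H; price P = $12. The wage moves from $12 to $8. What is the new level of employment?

H* = 36

From P·MP_H = w with MP_H = 4·H^(-1/2), the labor demand is H(w) = (48/w)^(2).
At w = 12: H = 16. At w = 8: H = 36.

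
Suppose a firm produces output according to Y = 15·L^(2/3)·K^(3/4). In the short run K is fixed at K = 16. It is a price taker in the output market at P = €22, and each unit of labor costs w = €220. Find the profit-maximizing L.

With K = 16, MP_L = (2/3)·15·L^(-1/3)·16^(3/4) = 80·L^(-1/3).
Profit maximization for a price taker requires P·MP_L = w: 22·80·L^(-1/3) = 220.
So L^(-1/3) = 0.125, which gives L = 512.

L* = 512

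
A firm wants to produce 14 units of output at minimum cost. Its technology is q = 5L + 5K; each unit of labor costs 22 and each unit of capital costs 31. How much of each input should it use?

L* = 2.8, K* = 0

The inputs are perfect substitutes, so the firm uses whichever has the lower cost per unit of output.
Cost per unit of output via L is w/5 = 4.4; via K it is r/5 = 6.2. L is cheaper.
Producing q = 14 with L alone: L = 2.8, K = 0.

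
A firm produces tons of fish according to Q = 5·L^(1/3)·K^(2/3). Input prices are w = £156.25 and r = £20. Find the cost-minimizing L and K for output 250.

Cost minimization requires the marginal rate of technical substitution to equal the input-price ratio: MP_L/MP_K = w/r.
Here MP_L/MP_K = (1/3)·(K/L)/(2/3) = 0.5·(K/L). Setting this equal to 156.25/20 = 7.8125 gives K = 15.625L.
Substituting into Q = 250: 5·L^(1/3)·(15.625L)^(2/3) = 250.
Solving, L = 8 and K = 125.

L* = 8, K* = 125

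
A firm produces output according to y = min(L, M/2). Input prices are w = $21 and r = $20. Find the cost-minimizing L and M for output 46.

L* = 46, M* = 92

With a fixed-proportions technology, the cost-minimizing bundle uses no slack in either input: L = M/2 = y.
So L = 46 and M = 2·46 = 92.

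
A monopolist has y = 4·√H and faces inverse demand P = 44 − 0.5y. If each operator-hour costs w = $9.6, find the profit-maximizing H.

Marginal revenue from the inverse demand is MR = 44 − y.
The marginal product is MP_H = 2·H^(-1/2).
A monopolist hires until marginal revenue product equals the wage: MR·MP_H = w.
At H, y = 4·√H. Substituting and solving: (44 − 4·√H)·2·H^(-1/2) = 9.6 gives H = 25.

H* = 25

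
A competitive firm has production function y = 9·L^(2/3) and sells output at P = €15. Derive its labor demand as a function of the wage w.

MP_L = (2/3)·9·L^(-1/3) = 6·L^(-1/3).
Setting P·MP_L = w: 90·L^(-1/3) = w.
Solving for L: L^(-1/3) = w/90, so L = (90/w)^(3).

L(w) = 729000/w³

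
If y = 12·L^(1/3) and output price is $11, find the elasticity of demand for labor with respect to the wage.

ε = -1.5

MP_L = (1/3)·12·L^(-2/3), so P·MP_L = w gives 44·L^(-2/3) = w.
Solving, L(w) = (44/w)^(3/2). This is a constant-elasticity form: L ∝ w^(−3/2), so ε = −3/2.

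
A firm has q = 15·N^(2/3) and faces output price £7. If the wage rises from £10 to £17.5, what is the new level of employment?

N* = 64

From P·MP_N = w with MP_N = 10·N^(-1/3), the labor demand is N(w) = (70/w)^(3).
At w = 10: N = 343. At w = 17.5: N = 64.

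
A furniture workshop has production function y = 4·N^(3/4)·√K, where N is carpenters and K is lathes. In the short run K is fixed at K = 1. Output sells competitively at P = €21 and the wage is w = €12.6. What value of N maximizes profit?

With K = 1, MP_N = (3/4)·4·N^(-1/4)·1^(1/2) = 3·N^(-1/4).
Profit maximization for a price taker requires P·MP_N = w: 21·3·N^(-1/4) = 12.6.
So N^(-1/4) = 0.2, which gives N = 625.

N* = 625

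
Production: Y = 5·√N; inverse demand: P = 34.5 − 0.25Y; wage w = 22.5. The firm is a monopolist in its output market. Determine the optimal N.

N* = 9

Marginal revenue from the inverse demand is MR = 34.5 − 0.5Y.
The marginal product is MP_N = 2.5·N^(-1/2).
A monopolist hires until marginal revenue product equals the wage: MR·MP_N = w.
At N, Y = 5·√N. Substituting and solving: (34.5 − 2.5·√N)·2.5·N^(-1/2) = 22.5 gives N = 9.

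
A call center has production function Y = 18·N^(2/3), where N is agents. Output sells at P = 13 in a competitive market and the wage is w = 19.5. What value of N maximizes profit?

N* = 512

MP_N = (2/3)·18·N^(-1/3) = 12·N^(-1/3).
Profit maximization for a price taker requires P·MP_N = w: 13·12·N^(-1/3) = 19.5.
So N^(-1/3) = 0.125, which gives N = 512.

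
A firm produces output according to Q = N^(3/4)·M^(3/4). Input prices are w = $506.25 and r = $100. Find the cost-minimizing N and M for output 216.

Cost minimization requires the marginal rate of technical substitution to equal the input-price ratio: MP_N/MP_M = w/r.
Here MP_N/MP_M = (3/4)·(M/N)/(3/4) = (M/N). Setting this equal to 506.25/100 = 5.0625 gives M = 5.0625N.
Substituting into Q = 216: N^(3/4)·(5.0625N)^(3/4) = 216.
Solving, N = 16 and M = 81.

N* = 16, M* = 81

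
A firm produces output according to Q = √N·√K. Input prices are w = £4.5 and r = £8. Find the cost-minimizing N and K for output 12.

N* = 16, K* = 9

Cost minimization requires the marginal rate of technical substitution to equal the input-price ratio: MP_N/MP_K = w/r.
Here MP_N/MP_K = (1/2)·(K/N)/(1/2) = (K/N). Setting this equal to 4.5/8 = 0.5625 gives K = 0.5625N.
Substituting into Q = 12: N^(1/2)·(0.5625N)^(1/2) = 12.
Solving, N = 16 and K = 9.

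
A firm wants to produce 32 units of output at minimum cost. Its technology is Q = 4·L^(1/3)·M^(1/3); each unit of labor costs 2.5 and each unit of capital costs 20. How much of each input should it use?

L* = 64, M* = 8

Cost minimization requires the marginal rate of technical substitution to equal the input-price ratio: MP_L/MP_M = w/r.
Here MP_L/MP_M = (1/3)·(M/L)/(1/3) = (M/L). Setting this equal to 2.5/20 = 0.125 gives M = 0.125L.
Substituting into Q = 32: 4·L^(1/3)·(0.125L)^(1/3) = 32.
Solving, L = 64 and M = 8.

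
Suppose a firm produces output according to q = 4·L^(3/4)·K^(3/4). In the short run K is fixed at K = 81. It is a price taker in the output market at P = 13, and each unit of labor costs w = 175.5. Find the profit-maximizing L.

L* = 1296

With K = 81, MP_L = (3/4)·4·L^(-1/4)·81^(3/4) = 81·L^(-1/4).
Profit maximization for a price taker requires P·MP_L = w: 13·81·L^(-1/4) = 175.5.
So L^(-1/4) = 1/6, which gives L = 1296.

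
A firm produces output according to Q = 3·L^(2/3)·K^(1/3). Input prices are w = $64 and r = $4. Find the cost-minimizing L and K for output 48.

L* = 8, K* = 64

Cost minimization requires the marginal rate of technical substitution to equal the input-price ratio: MP_L/MP_K = w/r.
Here MP_L/MP_K = (2/3)·(K/L)/(1/3) = 2·(K/L). Setting this equal to 64/4 = 16 gives K = 8L.
Substituting into Q = 48: 3·L^(2/3)·(8L)^(1/3) = 48.
Solving, L = 8 and K = 64.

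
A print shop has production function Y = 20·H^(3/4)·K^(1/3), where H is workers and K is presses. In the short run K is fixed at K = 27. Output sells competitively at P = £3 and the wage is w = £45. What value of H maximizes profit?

With K = 27, MP_H = (3/4)·20·H^(-1/4)·27^(1/3) = 45·H^(-1/4).
Profit maximization for a price taker requires P·MP_H = w: 3·45·H^(-1/4) = 45.
So H^(-1/4) = 1/3, which gives H = 81.

H* = 81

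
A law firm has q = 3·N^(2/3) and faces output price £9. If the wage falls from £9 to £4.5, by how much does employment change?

ΔN = 56

From P·MP_N = w with MP_N = 2·N^(-1/3), the labor demand is N(w) = (18/w)^(3).
At w = 9: N = 8. At w = 4.5: N = 64.
ΔN = 64 − 8 = 56.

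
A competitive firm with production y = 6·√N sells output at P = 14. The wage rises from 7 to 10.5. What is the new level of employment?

N* = 16

From P·MP_N = w with MP_N = 3·N^(-1/2), the labor demand is N(w) = (42/w)^(2).
At w = 7: N = 36. At w = 10.5: N = 16.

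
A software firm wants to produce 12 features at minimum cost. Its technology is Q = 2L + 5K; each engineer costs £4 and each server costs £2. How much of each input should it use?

The inputs are perfect substitutes, so the firm uses whichever has the lower cost per unit of output.
Cost per unit of output via L is w/2 = 2; via K it is r/5 = 0.4. K is cheaper.
Producing Q = 12 with K alone: L = 0, K = 2.4.

L* = 0, K* = 2.4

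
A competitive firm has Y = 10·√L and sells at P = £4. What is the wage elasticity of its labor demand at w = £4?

MP_L = (1/2)·10·L^(-1/2), so P·MP_L = w gives 20·L^(-1/2) = w.
Solving, L(w) = (20/w)^(2). This is a constant-elasticity form: L ∝ w^(−2), so ε = −2.

ε = -2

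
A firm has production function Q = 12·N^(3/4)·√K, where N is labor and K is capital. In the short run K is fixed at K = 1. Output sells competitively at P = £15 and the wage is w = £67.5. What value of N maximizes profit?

With K = 1, MP_N = (3/4)·12·N^(-1/4)·1^(1/2) = 9·N^(-1/4).
Profit maximization for a price taker requires P·MP_N = w: 15·9·N^(-1/4) = 67.5.
So N^(-1/4) = 0.5, which gives N = 16.

N* = 16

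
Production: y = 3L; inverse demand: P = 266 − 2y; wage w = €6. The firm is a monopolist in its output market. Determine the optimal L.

L* = 22

Marginal revenue from the inverse demand is MR = 266 − 4y.
The marginal product is MP_L = 3.
A monopolist hires until marginal revenue product equals the wage: MR·MP_L = w.
(266 − 12L)·3 = 6, so L = 22.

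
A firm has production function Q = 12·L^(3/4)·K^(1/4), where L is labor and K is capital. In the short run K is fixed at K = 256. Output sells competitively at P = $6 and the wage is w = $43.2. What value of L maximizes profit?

L* = 625

With K = 256, MP_L = (3/4)·12·L^(-1/4)·256^(1/4) = 36·L^(-1/4).
Profit maximization for a price taker requires P·MP_L = w: 6·36·L^(-1/4) = 43.2.
So L^(-1/4) = 0.2, which gives L = 625.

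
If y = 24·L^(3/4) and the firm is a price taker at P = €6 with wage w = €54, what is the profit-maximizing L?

L* = 16

MP_L = (3/4)·24·L^(-1/4) = 18·L^(-1/4).
Profit maximization for a price taker requires P·MP_L = w: 6·18·L^(-1/4) = 54.
So L^(-1/4) = 0.5, which gives L = 16.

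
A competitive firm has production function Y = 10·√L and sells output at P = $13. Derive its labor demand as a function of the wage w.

MP_L = (1/2)·10·L^(-1/2) = 5·L^(-1/2).
Setting P·MP_L = w: 65·L^(-1/2) = w.
Solving for L: L^(-1/2) = w/65, so L = (65/w)^(2).

L(w) = 4225/w²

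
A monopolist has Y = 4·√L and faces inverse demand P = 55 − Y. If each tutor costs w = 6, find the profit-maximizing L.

L* = 25

Marginal revenue from the inverse demand is MR = 55 − 2Y.
The marginal product is MP_L = 2·L^(-1/2).
A monopolist hires until marginal revenue product equals the wage: MR·MP_L = w.
At L, Y = 4·√L. Substituting and solving: (55 − 8·√L)·2·L^(-1/2) = 6 gives L = 25.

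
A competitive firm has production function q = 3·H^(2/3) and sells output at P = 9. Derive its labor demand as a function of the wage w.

H(w) = 5832/w³

MP_H = (2/3)·3·H^(-1/3) = 2·H^(-1/3).
Setting P·MP_H = w: 18·H^(-1/3) = w.
Solving for H: H^(-1/3) = w/18, so H = (18/w)^(3).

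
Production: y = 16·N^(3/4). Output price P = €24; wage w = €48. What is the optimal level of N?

MP_N = (3/4)·16·N^(-1/4) = 12·N^(-1/4).
Profit maximization for a price taker requires P·MP_N = w: 24·12·N^(-1/4) = 48.
So N^(-1/4) = 1/6, which gives N = 1296.

N* = 1296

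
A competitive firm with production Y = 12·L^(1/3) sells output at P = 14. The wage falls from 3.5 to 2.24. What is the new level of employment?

L* = 125

From P·MP_L = w with MP_L = 4·L^(-2/3), the labor demand is L(w) = (56/w)^(3/2).
At w = 3.5: L = 64. At w = 2.24: L = 125.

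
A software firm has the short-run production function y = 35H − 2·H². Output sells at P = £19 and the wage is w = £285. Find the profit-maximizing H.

H* = 5

The marginal product of H is MP_H = 35 − 4H.
A price-taking firm hires until the value of the marginal product equals the wage: P·MP_H = w, so 19·(35 − 4H) = 285.
Then 35 − 4H = 15, giving H = 5.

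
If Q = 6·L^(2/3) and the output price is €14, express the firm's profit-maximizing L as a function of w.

L(w) = 175616/w³

MP_L = (2/3)·6·L^(-1/3) = 4·L^(-1/3).
Setting P·MP_L = w: 56·L^(-1/3) = w.
Solving for L: L^(-1/3) = w/56, so L = (56/w)^(3).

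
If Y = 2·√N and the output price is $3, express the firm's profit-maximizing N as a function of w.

MP_N = (1/2)·2·N^(-1/2) = N^(-1/2).
Setting P·MP_N = w: 3·N^(-1/2) = w.
Solving for N: N^(-1/2) = w/3, so N = (3/w)^(2).

N(w) = 9/w²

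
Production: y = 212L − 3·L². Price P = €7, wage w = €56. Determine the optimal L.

The marginal product of L is MP_L = 212 − 6L.
A price-taking firm hires until the value of the marginal product equals the wage: P·MP_L = w, so 7·(212 − 6L) = 56.
Then 212 − 6L = 8, giving L = 34.

L* = 34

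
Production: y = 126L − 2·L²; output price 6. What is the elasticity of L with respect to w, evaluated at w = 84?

ε = -0.125

From P·MP_L = w with MP_L = 126 − 4L, labor demand is L(w) = (126 − w/6)/4.
dL/dw = −1/(24) = -1/24.
At w = 84, L = 28, so ε = (dL/dw)·(w/L) = (-1/24)·(84/28) = -0.125.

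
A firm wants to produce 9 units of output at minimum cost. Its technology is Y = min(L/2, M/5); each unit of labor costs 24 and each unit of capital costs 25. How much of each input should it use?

L* = 18, M* = 45

With a fixed-proportions technology, the cost-minimizing bundle uses no slack in either input: L/2 = M/5 = Y.
So L = 2·9 = 18 and M = 5·9 = 45.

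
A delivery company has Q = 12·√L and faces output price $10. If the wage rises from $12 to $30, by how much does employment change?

From P·MP_L = w with MP_L = 6·L^(-1/2), the labor demand is L(w) = (60/w)^(2).
At w = 12: L = 25. At w = 30: L = 4.
ΔL = 4 − 25 = -21.

ΔL = -21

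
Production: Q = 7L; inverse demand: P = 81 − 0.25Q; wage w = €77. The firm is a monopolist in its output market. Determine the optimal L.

L* = 20

Marginal revenue from the inverse demand is MR = 81 − 0.5Q.
The marginal product is MP_L = 7.
A monopolist hires until marginal revenue product equals the wage: MR·MP_L = w.
(81 − 3.5L)·7 = 77, so L = 20.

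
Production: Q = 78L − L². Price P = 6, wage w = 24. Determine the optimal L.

The marginal product of L is MP_L = 78 − 2L.
A price-taking firm hires until the value of the marginal product equals the wage: P·MP_L = w, so 6·(78 − 2L) = 24.
Then 78 − 2L = 4, giving L = 37.

L* = 37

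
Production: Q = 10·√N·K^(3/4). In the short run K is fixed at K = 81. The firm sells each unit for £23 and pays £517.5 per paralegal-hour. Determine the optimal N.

N* = 36

With K = 81, MP_N = (1/2)·10·N^(-1/2)·81^(3/4) = 135·N^(-1/2).
Profit maximization for a price taker requires P·MP_N = w: 23·135·N^(-1/2) = 517.5.
So N^(-1/2) = 1/6, which gives N = 36.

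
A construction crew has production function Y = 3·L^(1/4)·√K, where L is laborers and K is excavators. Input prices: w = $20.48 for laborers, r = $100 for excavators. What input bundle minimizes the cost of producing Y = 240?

Cost minimization requires the marginal rate of technical substitution to equal the input-price ratio: MP_L/MP_K = w/r.
Here MP_L/MP_K = (1/4)·(K/L)/(1/2) = 0.5·(K/L). Setting this equal to 20.48/100 = 0.2048 gives K = 0.4096L.
Substituting into Y = 240: 3·L^(1/4)·(0.4096L)^(1/2) = 240.
Solving, L = 625 and K = 256.

L* = 625, K* = 256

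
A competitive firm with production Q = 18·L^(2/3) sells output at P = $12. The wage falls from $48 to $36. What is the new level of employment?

From P·MP_L = w with MP_L = 12·L^(-1/3), the labor demand is L(w) = (144/w)^(3).
At w = 48: L = 27. At w = 36: L = 64.

L* = 64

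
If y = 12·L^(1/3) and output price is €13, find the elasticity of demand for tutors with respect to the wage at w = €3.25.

ε = -1.5

MP_L = (1/3)·12·L^(-2/3), so P·MP_L = w gives 52·L^(-2/3) = w.
Solving, L(w) = (52/w)^(3/2). This is a constant-elasticity form: L ∝ w^(−3/2), so ε = −3/2.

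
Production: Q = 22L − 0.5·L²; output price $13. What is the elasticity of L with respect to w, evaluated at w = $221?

From P·MP_L = w with MP_L = 22 − L, labor demand is L(w) = 22 − w/13.
dL/dw = −1/(13) = -1/13.
At w = 221, L = 5, so ε = (dL/dw)·(w/L) = (-1/13)·(221/5) = -3.4.

ε = -3.4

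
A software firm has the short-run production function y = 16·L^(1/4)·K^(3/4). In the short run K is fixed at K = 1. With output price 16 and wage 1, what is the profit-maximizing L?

With K = 1, MP_L = (1/4)·16·L^(-3/4)·1^(3/4) = 4·L^(-3/4).
Profit maximization for a price taker requires P·MP_L = w: 16·4·L^(-3/4) = 1.
So L^(-3/4) = 0.015625, which gives L = 256.

L* = 256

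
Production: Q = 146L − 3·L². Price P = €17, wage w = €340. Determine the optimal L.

L* = 21

The marginal product of L is MP_L = 146 − 6L.
A price-taking firm hires until the value of the marginal product equals the wage: P·MP_L = w, so 17·(146 − 6L) = 340.
Then 146 − 6L = 20, giving L = 21.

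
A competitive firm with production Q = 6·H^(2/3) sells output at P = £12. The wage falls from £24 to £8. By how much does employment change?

From P·MP_H = w with MP_H = 4·H^(-1/3), the labor demand is H(w) = (48/w)^(3).
At w = 24: H = 8. At w = 8: H = 216.
ΔH = 216 − 8 = 208.

ΔH = 208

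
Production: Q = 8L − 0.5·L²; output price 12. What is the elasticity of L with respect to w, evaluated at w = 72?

ε = -3

From P·MP_L = w with MP_L = 8 − L, labor demand is L(w) = 8 − w/12.
dL/dw = −1/(12) = -1/12.
At w = 72, L = 2, so ε = (dL/dw)·(w/L) = (-1/12)·(72/2) = -3.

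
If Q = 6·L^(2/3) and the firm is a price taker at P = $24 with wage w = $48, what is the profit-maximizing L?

MP_L = (2/3)·6·L^(-1/3) = 4·L^(-1/3).
Profit maximization for a price taker requires P·MP_L = w: 24·4·L^(-1/3) = 48.
So L^(-1/3) = 0.5, which gives L = 8.

L* = 8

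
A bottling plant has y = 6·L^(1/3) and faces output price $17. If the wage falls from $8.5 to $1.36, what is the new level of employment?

From P·MP_L = w with MP_L = 2·L^(-2/3), the labor demand is L(w) = (34/w)^(3/2).
At w = 8.5: L = 8. At w = 1.36: L = 125.

L* = 125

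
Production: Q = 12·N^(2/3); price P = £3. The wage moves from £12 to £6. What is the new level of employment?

N* = 64

From P·MP_N = w with MP_N = 8·N^(-1/3), the labor demand is N(w) = (24/w)^(3).
At w = 12: N = 8. At w = 6: N = 64.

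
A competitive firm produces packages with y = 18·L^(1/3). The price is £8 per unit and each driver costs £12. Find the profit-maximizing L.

L* = 8

MP_L = (1/3)·18·L^(-2/3) = 6·L^(-2/3).
Profit maximization for a price taker requires P·MP_L = w: 8·6·L^(-2/3) = 12.
So L^(-2/3) = 0.25, which gives L = 8.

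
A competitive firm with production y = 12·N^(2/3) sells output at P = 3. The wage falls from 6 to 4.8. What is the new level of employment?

N* = 125

From P·MP_N = w with MP_N = 8·N^(-1/3), the labor demand is N(w) = (24/w)^(3).
At w = 6: N = 64. At w = 4.8: N = 125.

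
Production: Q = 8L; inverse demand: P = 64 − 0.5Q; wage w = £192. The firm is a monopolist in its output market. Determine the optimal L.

L* = 5

Marginal revenue from the inverse demand is MR = 64 − Q.
The marginal product is MP_L = 8.
A monopolist hires until marginal revenue product equals the wage: MR·MP_L = w.
(64 − 8L)·8 = 192, so L = 5.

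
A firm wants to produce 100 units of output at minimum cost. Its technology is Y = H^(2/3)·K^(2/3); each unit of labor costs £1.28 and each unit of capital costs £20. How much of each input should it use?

Cost minimization requires the marginal rate of technical substitution to equal the input-price ratio: MP_H/MP_K = w/r.
Here MP_H/MP_K = (2/3)·(K/H)/(2/3) = (K/H). Setting this equal to 1.28/20 = 0.064 gives K = 0.064H.
Substituting into Y = 100: H^(2/3)·(0.064H)^(2/3) = 100.
Solving, H = 125 and K = 8.

H* = 125, K* = 8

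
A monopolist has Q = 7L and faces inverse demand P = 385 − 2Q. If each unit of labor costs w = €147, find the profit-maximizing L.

Marginal revenue from the inverse demand is MR = 385 − 4Q.
The marginal product is MP_L = 7.
A monopolist hires until marginal revenue product equals the wage: MR·MP_L = w.
(385 − 28L)·7 = 147, so L = 13.

L* = 13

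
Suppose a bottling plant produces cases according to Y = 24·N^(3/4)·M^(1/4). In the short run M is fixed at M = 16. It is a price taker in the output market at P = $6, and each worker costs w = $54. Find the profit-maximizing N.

With M = 16, MP_N = (3/4)·24·N^(-1/4)·16^(1/4) = 36·N^(-1/4).
Profit maximization for a price taker requires P·MP_N = w: 6·36·N^(-1/4) = 54.
So N^(-1/4) = 0.25, which gives N = 256.

N* = 256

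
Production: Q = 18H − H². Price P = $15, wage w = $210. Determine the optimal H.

The marginal product of H is MP_H = 18 − 2H.
A price-taking firm hires until the value of the marginal product equals the wage: P·MP_H = w, so 15·(18 − 2H) = 210.
Then 18 − 2H = 14, giving H = 2.

H* = 2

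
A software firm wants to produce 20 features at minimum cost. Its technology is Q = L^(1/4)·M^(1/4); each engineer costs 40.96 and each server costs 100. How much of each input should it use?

L* = 625, M* = 256

Cost minimization requires the marginal rate of technical substitution to equal the input-price ratio: MP_L/MP_M = w/r.
Here MP_L/MP_M = (1/4)·(M/L)/(1/4) = (M/L). Setting this equal to 40.96/100 = 0.4096 gives M = 0.4096L.
Substituting into Q = 20: L^(1/4)·(0.4096L)^(1/4) = 20.
Solving, L = 625 and M = 256.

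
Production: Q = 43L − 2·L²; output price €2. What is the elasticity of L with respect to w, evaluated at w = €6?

From P·MP_L = w with MP_L = 43 − 4L, labor demand is L(w) = (43 − w/2)/4.
dL/dw = −1/(8) = -0.125.
At w = 6, L = 10, so ε = (dL/dw)·(w/L) = (-0.125)·(6/10) = -0.075.

ε = -0.075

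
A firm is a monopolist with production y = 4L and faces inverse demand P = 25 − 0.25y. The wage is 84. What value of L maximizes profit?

L* = 2

Marginal revenue from the inverse demand is MR = 25 − 0.5y.
The marginal product is MP_L = 4.
A monopolist hires until marginal revenue product equals the wage: MR·MP_L = w.
(25 − 2L)·4 = 84, so L = 2.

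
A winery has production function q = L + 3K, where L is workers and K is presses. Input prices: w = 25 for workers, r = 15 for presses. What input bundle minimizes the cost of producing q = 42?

The inputs are perfect substitutes, so the firm uses whichever has the lower cost per unit of output.
Cost per unit of output via L is 25; via K it is 5. K is cheaper.
Producing q = 42 with K alone: L = 0, K = 14.

L* = 0, K* = 14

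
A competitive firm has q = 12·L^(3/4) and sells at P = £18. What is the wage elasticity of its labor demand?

MP_L = (3/4)·12·L^(-1/4), so P·MP_L = w gives 162·L^(-1/4) = w.
Solving, L(w) = (162/w)^(4). This is a constant-elasticity form: L ∝ w^(−4), so ε = −4.

ε = -4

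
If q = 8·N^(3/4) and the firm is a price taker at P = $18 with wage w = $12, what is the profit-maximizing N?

N* = 6561

MP_N = (3/4)·8·N^(-1/4) = 6·N^(-1/4).
Profit maximization for a price taker requires P·MP_N = w: 18·6·N^(-1/4) = 12.
So N^(-1/4) = 1/9, which gives N = 6561.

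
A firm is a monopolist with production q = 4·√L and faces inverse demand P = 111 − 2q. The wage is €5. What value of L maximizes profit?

Marginal revenue from the inverse demand is MR = 111 − 4q.
The marginal product is MP_L = 2·L^(-1/2).
A monopolist hires until marginal revenue product equals the wage: MR·MP_L = w.
At L, q = 4·√L. Substituting and solving: (111 − 16·√L)·2·L^(-1/2) = 5 gives L = 36.

L* = 36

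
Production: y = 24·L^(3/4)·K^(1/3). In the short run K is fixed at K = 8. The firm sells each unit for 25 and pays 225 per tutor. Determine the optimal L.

With K = 8, MP_L = (3/4)·24·L^(-1/4)·8^(1/3) = 36·L^(-1/4).
Profit maximization for a price taker requires P·MP_L = w: 25·36·L^(-1/4) = 225.
So L^(-1/4) = 0.25, which gives L = 256.

L* = 256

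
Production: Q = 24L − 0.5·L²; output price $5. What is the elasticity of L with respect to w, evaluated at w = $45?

From P·MP_L = w with MP_L = 24 − L, labor demand is L(w) = 24 − w/5.
dL/dw = −1/(5) = -0.2.
At w = 45, L = 15, so ε = (dL/dw)·(w/L) = (-0.2)·(45/15) = -0.6.

ε = -0.6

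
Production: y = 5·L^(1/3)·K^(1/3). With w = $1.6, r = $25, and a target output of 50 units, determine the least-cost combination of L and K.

L* = 125, K* = 8

Cost minimization requires the marginal rate of technical substitution to equal the input-price ratio: MP_L/MP_K = w/r.
Here MP_L/MP_K = (1/3)·(K/L)/(1/3) = (K/L). Setting this equal to 1.6/25 = 0.064 gives K = 0.064L.
Substituting into y = 50: 5·L^(1/3)·(0.064L)^(1/3) = 50.
Solving, L = 125 and K = 8.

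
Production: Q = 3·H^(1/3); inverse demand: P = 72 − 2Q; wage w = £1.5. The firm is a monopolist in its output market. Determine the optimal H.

Marginal revenue from the inverse demand is MR = 72 − 4Q.
The marginal product is MP_H = H^(-2/3).
A monopolist hires until marginal revenue product equals the wage: MR·MP_H = w.
At H, Q = 3·H^(1/3). Substituting and solving: (72 − 12·H^(1/3))·H^(-2/3) = 1.5 gives H = 64.

H* = 64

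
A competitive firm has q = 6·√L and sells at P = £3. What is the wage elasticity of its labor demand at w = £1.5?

MP_L = (1/2)·6·L^(-1/2), so P·MP_L = w gives 9·L^(-1/2) = w.
Solving, L(w) = (9/w)^(2). This is a constant-elasticity form: L ∝ w^(−2), so ε = −2.

ε = -2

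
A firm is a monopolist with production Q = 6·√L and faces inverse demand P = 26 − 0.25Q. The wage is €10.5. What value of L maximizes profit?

Marginal revenue from the inverse demand is MR = 26 − 0.5Q.
The marginal product is MP_L = 3·L^(-1/2).
A monopolist hires until marginal revenue product equals the wage: MR·MP_L = w.
At L, Q = 6·√L. Substituting and solving: (26 − 3·√L)·3·L^(-1/2) = 10.5 gives L = 16.

L* = 16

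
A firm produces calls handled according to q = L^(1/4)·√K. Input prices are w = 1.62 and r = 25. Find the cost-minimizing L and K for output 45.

L* = 625, K* = 81

Cost minimization requires the marginal rate of technical substitution to equal the input-price ratio: MP_L/MP_K = w/r.
Here MP_L/MP_K = (1/4)·(K/L)/(1/2) = 0.5·(K/L). Setting this equal to 1.62/25 = 0.0648 gives K = 0.1296L.
Substituting into q = 45: L^(1/4)·(0.1296L)^(1/2) = 45.
Solving, L = 625 and K = 81.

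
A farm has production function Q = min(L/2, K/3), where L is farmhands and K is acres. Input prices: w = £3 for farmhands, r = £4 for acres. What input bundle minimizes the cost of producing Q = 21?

With a fixed-proportions technology, the cost-minimizing bundle uses no slack in either input: L/2 = K/3 = Q.
So L = 2·21 = 42 and K = 3·21 = 63.

L* = 42, K* = 63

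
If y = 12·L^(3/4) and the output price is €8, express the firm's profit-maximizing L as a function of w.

MP_L = (3/4)·12·L^(-1/4) = 9·L^(-1/4).
Setting P·MP_L = w: 72·L^(-1/4) = w.
Solving for L: L^(-1/4) = w/72, so L = (72/w)^(4).

L(w) = (72/w)^(4)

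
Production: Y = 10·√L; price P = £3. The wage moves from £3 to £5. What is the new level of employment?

L* = 9

From P·MP_L = w with MP_L = 5·L^(-1/2), the labor demand is L(w) = (15/w)^(2).
At w = 3: L = 25. At w = 5: L = 9.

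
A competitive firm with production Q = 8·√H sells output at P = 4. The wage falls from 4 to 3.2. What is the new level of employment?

From P·MP_H = w with MP_H = 4·H^(-1/2), the labor demand is H(w) = (16/w)^(2).
At w = 4: H = 16. At w = 3.2: H = 25.

H* = 25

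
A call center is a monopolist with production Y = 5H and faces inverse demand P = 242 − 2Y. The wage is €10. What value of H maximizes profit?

Marginal revenue from the inverse demand is MR = 242 − 4Y.
The marginal product is MP_H = 5.
A monopolist hires until marginal revenue product equals the wage: MR·MP_H = w.
(242 − 20H)·5 = 10, so H = 12.

H* = 12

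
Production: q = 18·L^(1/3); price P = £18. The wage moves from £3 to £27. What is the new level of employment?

L* = 8

From P·MP_L = w with MP_L = 6·L^(-2/3), the labor demand is L(w) = (108/w)^(3/2).
At w = 3: L = 216. At w = 27: L = 8.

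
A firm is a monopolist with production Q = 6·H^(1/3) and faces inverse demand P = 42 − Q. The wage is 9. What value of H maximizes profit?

H* = 8

Marginal revenue from the inverse demand is MR = 42 − 2Q.
The marginal product is MP_H = 2·H^(-2/3).
A monopolist hires until marginal revenue product equals the wage: MR·MP_H = w.
At H, Q = 6·H^(1/3). Substituting and solving: (42 − 12·H^(1/3))·2·H^(-2/3) = 9 gives H = 8.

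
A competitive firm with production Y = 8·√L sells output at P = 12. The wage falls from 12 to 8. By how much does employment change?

ΔL = 20

From P·MP_L = w with MP_L = 4·L^(-1/2), the labor demand is L(w) = (48/w)^(2).
At w = 12: L = 16. At w = 8: L = 36.
ΔL = 36 − 16 = 20.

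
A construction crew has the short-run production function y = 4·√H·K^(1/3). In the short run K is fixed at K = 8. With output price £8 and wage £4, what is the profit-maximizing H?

H* = 64

With K = 8, MP_H = (1/2)·4·H^(-1/2)·8^(1/3) = 4·H^(-1/2).
Profit maximization for a price taker requires P·MP_H = w: 8·4·H^(-1/2) = 4.
So H^(-1/2) = 0.125, which gives H = 64.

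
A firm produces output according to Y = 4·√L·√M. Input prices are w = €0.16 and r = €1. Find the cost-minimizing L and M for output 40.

L* = 25, M* = 4

Cost minimization requires the marginal rate of technical substitution to equal the input-price ratio: MP_L/MP_M = w/r.
Here MP_L/MP_M = (1/2)·(M/L)/(1/2) = (M/L). Setting this equal to 0.16/1 = 0.16 gives M = 0.16L.
Substituting into Y = 40: 4·L^(1/2)·(0.16L)^(1/2) = 40.
Solving, L = 25 and M = 4.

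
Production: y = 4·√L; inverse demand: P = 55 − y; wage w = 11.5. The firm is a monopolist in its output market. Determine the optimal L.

L* = 16

Marginal revenue from the inverse demand is MR = 55 − 2y.
The marginal product is MP_L = 2·L^(-1/2).
A monopolist hires until marginal revenue product equals the wage: MR·MP_L = w.
At L, y = 4·√L. Substituting and solving: (55 − 8·√L)·2·L^(-1/2) = 11.5 gives L = 16.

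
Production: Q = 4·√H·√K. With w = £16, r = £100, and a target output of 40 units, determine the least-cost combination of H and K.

Cost minimization requires the marginal rate of technical substitution to equal the input-price ratio: MP_H/MP_K = w/r.
Here MP_H/MP_K = (1/2)·(K/H)/(1/2) = (K/H). Setting this equal to 16/100 = 0.16 gives K = 0.16H.
Substituting into Q = 40: 4·H^(1/2)·(0.16H)^(1/2) = 40.
Solving, H = 25 and K = 4.

H* = 25, K* = 4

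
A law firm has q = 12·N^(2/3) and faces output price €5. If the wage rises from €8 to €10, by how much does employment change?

ΔN = -61

From P·MP_N = w with MP_N = 8·N^(-1/3), the labor demand is N(w) = (40/w)^(3).
At w = 8: N = 125. At w = 10: N = 64.
ΔN = 64 − 125 = -61.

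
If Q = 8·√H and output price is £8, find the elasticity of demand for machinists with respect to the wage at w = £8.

ε = -2

MP_H = (1/2)·8·H^(-1/2), so P·MP_H = w gives 32·H^(-1/2) = w.
Solving, H(w) = (32/w)^(2). This is a constant-elasticity form: H ∝ w^(−2), so ε = −2.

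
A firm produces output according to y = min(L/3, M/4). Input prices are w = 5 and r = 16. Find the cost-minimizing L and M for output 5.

L* = 15, M* = 20

With a fixed-proportions technology, the cost-minimizing bundle uses no slack in either input: L/3 = M/4 = y.
So L = 3·5 = 15 and M = 4·5 = 20.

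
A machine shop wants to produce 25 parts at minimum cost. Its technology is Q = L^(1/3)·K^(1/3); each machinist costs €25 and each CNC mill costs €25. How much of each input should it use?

L* = 125, K* = 125

Cost minimization requires the marginal rate of technical substitution to equal the input-price ratio: MP_L/MP_K = w/r.
Here MP_L/MP_K = (1/3)·(K/L)/(1/3) = (K/L). Setting this equal to 25/25 = 1 gives K = L.
Substituting into Q = 25: L^(1/3)·(L)^(1/3) = 25.
Solving, L = 125 and K = 125.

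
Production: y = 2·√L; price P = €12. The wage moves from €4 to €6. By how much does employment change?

From P·MP_L = w with MP_L = L^(-1/2), the labor demand is L(w) = (12/w)^(2).
At w = 4: L = 9. At w = 6: L = 4.
ΔL = 4 − 9 = -5.

ΔL = -5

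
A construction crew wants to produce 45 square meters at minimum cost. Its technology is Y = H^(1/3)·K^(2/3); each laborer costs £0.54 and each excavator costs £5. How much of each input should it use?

Cost minimization requires the marginal rate of technical substitution to equal the input-price ratio: MP_H/MP_K = w/r.
Here MP_H/MP_K = (1/3)·(K/H)/(2/3) = 0.5·(K/H). Setting this equal to 0.54/5 = 0.108 gives K = 0.216H.
Substituting into Y = 45: H^(1/3)·(0.216H)^(2/3) = 45.
Solving, H = 125 and K = 27.

H* = 125, K* = 27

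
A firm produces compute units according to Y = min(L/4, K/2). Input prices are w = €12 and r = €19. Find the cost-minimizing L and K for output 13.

L* = 52, K* = 26

With a fixed-proportions technology, the cost-minimizing bundle uses no slack in either input: L/4 = K/2 = Y.
So L = 4·13 = 52 and K = 2·13 = 26.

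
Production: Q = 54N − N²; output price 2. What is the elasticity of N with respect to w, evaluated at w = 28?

ε = -0.35

From P·MP_N = w with MP_N = 54 − 2N, labor demand is N(w) = (54 − w/2)/2.
dN/dw = −1/(4) = -0.25.
At w = 28, N = 20, so ε = (dN/dw)·(w/N) = (-0.25)·(28/20) = -0.35.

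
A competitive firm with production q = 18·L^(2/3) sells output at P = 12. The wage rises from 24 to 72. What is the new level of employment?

From P·MP_L = w with MP_L = 12·L^(-1/3), the labor demand is L(w) = (144/w)^(3).
At w = 24: L = 216. At w = 72: L = 8.

L* = 8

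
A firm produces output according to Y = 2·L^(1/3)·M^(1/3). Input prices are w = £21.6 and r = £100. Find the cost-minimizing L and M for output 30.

Cost minimization requires the marginal rate of technical substitution to equal the input-price ratio: MP_L/MP_M = w/r.
Here MP_L/MP_M = (1/3)·(M/L)/(1/3) = (M/L). Setting this equal to 21.6/100 = 0.216 gives M = 0.216L.
Substituting into Y = 30: 2·L^(1/3)·(0.216L)^(1/3) = 30.
Solving, L = 125 and M = 27.

L* = 125, M* = 27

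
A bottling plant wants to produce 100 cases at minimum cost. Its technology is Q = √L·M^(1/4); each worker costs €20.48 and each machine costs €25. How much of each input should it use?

L* = 625, M* = 256

Cost minimization requires the marginal rate of technical substitution to equal the input-price ratio: MP_L/MP_M = w/r.
Here MP_L/MP_M = (1/2)·(M/L)/(1/4) = 2·(M/L). Setting this equal to 20.48/25 = 0.8192 gives M = 0.4096L.
Substituting into Q = 100: L^(1/2)·(0.4096L)^(1/4) = 100.
Solving, L = 625 and M = 256.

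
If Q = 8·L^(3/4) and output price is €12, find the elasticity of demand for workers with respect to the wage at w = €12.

ε = -4

MP_L = (3/4)·8·L^(-1/4), so P·MP_L = w gives 72·L^(-1/4) = w.
Solving, L(w) = (72/w)^(4). This is a constant-elasticity form: L ∝ w^(−4), so ε = −4.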